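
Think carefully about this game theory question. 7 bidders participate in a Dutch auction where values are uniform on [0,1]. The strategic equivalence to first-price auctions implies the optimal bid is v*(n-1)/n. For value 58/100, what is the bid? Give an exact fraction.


Step 1: Dutch auctions are strategically equivalent to first-price auctions
Step 2: The equilibrium bid is b(v) = v*(n-1)/n
Step 3: b = 29/50 * 6/7
Step 4: b = 87/175

87/175


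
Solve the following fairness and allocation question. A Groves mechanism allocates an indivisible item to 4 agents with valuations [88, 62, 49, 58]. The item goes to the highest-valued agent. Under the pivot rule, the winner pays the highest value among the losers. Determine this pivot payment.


Step 1: The efficient winner is agent 0 with value 88
Step 2: Other agents' values: [62, 49, 58]
Step 3: Pivot payment = max(others) = 62
Step 4: The winner pays 62

62


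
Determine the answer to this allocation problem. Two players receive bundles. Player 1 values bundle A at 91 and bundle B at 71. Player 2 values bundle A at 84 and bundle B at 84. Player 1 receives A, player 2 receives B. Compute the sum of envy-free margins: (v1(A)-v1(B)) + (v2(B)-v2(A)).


Step 1: Player 1's margin = v1(A) - v1(B) = 91 - 71 = 20
Step 2: Player 2's margin = v2(B) - v2(A) = 84 - 84 = 0
Step 3: Total margin = 20 + 0 = 20

20


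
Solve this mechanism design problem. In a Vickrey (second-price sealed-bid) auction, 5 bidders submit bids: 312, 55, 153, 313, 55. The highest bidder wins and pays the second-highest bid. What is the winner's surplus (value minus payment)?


Step 1: Sort bids in descending order: 313, 312, 153, 55, 55
Step 2: The winning bid is the highest: 313
Step 3: The payment equals the second-highest bid: 312
Step 4: Surplus = winner's bid - payment = 313 - 312 = 1

1


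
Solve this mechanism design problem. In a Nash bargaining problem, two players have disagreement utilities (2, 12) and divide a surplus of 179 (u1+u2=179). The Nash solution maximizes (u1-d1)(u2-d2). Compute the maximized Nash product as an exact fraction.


Step 1: The Nash solution splits surplus symmetrically above the disagreement point
Step 2: u1 = (total + d1 - d2)/2 = (179 + 2 - 12)/2 = 169/2
Step 3: u2 = (total - d1 + d2)/2 = (179 - 2 + 12)/2 = 189/2
Step 4: Nash product = (169/2 - 2) * (189/2 - 12)
Step 5: = 165/2 * 165/2 = 27225/4

27225/4


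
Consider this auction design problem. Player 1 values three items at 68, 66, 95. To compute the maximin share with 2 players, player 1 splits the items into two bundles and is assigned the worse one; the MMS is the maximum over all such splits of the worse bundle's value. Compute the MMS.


Step 1: Item values = 68, 66, 95
Step 2: Enumerate all 2-bundle partitions and take the smaller bundle:
  Partition 1: {68} vs {66,95} -> bundles 68, 161; min = 68
  Partition 2: {66} vs {68,95} -> bundles 66, 163; min = 66
  Partition 3: {95} vs {68,66} -> bundles 95, 134; min = 95
Step 3: MMS = max(68, 66, 95) = 95

95


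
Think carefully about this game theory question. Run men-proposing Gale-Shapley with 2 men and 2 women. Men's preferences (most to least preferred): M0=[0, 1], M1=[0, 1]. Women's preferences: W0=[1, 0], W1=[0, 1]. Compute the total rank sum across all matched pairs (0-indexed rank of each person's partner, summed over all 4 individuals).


Step 1: Run Gale-Shapley (men propose, women hold best offer):
  M0 proposes to W0; she accepts
  M1 proposes to W0; she switches from M0
  M0 proposes to W1; she accepts
Step 2: Final matching: W0-M1, W1-M0
Step 3: 0-indexed ranks (man's rank of his match, then woman's): 0 + 0 + 1 + 0
Step 4: Total rank sum = 1

1


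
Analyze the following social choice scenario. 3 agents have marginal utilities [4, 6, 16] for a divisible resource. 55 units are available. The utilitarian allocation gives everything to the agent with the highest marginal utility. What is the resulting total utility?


Step 1: The marginal utilities are [4, 6, 16]
Step 2: The highest marginal utility is 16
Step 3: All 55 units go to that agent
Step 4: Total utility = 16 * 55 = 880

880


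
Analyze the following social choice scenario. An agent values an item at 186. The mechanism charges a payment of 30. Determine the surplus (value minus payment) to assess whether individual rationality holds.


Step 1: Surplus = value - payment = 186 - 30 = 156
Step 2: IR is satisfied (surplus >= 0)

156


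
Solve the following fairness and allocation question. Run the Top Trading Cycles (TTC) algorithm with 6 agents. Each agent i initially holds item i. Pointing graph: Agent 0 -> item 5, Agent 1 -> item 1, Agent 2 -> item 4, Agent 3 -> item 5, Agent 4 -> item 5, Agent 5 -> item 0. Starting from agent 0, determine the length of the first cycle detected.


Step 1: Trace the pointer graph from agent 0: 0 -> 5 -> 0
Step 2: A cycle is detected when we revisit agent 0
Step 3: The cycle is: 0 -> 5 -> 0
Step 4: Cycle length = 2

2


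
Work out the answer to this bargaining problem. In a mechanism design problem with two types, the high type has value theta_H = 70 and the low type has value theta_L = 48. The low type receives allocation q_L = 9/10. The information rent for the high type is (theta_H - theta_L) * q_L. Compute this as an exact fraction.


Step 1: theta_H - theta_L = 70 - 48 = 22
Step 2: Information rent = (theta_H - theta_L) * q_L
Step 3: = 22 * 9/10
Step 4: = 99/5

99/5


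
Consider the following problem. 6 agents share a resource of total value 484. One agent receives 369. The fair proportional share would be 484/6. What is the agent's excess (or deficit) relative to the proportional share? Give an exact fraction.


Step 1: Proportional share = 484/6 = 242/3
Step 2: Agent's actual allocation = 369
Step 3: Excess = 369 - 242/3 = 865/3

865/3


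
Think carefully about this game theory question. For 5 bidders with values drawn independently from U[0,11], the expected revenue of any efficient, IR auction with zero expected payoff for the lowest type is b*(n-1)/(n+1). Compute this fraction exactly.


Step 1: By Revenue Equivalence, expected revenue = b*(n-1)/(n+1)
Step 2: Substituting n = 5, b = 11
Step 3: Revenue = 11*(5-1)/(5+1) = 11*4/6
Step 4: Revenue = 44/6 = 22/3

22/3


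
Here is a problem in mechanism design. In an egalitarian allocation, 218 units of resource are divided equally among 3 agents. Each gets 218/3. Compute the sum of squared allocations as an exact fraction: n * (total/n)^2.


Step 1: Each agent's share = 218/3
Step 2: Square of each share = (218/3)^2 = 47524/9
Step 3: Sum of squares = 3 * 47524/9 = 47524/3

47524/3


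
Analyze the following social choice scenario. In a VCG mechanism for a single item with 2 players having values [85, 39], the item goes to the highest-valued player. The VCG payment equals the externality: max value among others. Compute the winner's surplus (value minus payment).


Step 1: The winner is the agent with the highest value: agent 0 with value 85
Step 2: Values of other agents: [39]
Step 3: VCG payment = max of others' values = 39
Step 4: Surplus = 85 - 39 = 46

46


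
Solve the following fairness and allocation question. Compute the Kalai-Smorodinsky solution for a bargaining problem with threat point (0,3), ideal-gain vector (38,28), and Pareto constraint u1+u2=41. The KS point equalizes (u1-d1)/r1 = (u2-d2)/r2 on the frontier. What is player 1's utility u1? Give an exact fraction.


Step 1: At the KS point, (u1-d1)/r1 = (u2-d2)/r2 = t and u1+u2 = 41
Step 2: u1 = d1 + r1*t and u2 = d2 + r2*t, so (d1 + r1*t) + (d2 + r2*t) = 41
Step 3: t = (41 - 0 - 3)/(38 + 28) = 38/66 = 19/33
Step 4: u1 = d1 + r1*t = 0 + 38 * 19/33 = 722/33
Step 5: (Check: u2 = d2 + r2*t = 631/33; u1+u2 = 722/33 + 631/33 = 41, on the frontier.)

722/33


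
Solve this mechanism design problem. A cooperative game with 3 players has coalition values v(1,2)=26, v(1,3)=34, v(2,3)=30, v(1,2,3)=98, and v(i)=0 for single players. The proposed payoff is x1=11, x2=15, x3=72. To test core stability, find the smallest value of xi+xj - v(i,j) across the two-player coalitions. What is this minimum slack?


Step 1: Slack for coalition (1,2): x1+x2 - v12 = 26 - 26 = 0
Step 2: Slack for coalition (1,3): x1+x3 - v13 = 83 - 34 = 49
Step 3: Slack for coalition (2,3): x2+x3 - v23 = 87 - 30 = 57
Step 4: Minimum slack = min(0, 49, 57) = 0, attained by (1,2); no pair can gain by deviating, so the allocation is in the core

0


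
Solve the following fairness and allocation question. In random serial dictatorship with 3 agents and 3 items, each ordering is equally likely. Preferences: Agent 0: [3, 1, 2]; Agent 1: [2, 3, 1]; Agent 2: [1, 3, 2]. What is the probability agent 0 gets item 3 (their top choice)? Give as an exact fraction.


Step 1: Agent 0 wants item 3
Step 2: There are 6 possible orderings of agents
Step 3: In 6 orderings, agent 0 gets item 3
Step 4: Probability = 6/6 = 1

1


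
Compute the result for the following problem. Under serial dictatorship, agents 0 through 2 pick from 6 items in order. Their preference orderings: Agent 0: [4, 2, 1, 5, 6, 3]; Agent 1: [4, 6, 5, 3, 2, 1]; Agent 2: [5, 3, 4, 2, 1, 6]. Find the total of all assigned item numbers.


Step 1: Agent 0 picks item 4
Step 2: Agent 1 picks item 6
Step 3: Agent 2 picks item 5
Step 4: Sum = 4 + 6 + 5 = 15

15


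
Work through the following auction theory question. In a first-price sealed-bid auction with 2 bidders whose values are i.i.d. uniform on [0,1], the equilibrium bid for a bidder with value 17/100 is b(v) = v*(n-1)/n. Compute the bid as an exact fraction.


Step 1: The symmetric BNE bidding function is b(v) = v * (n-1) / n
Step 2: Substitute v = 17/100 and n = 2
Step 3: b = 17/100 * 1/2
Step 4: b = 17/200

17/200


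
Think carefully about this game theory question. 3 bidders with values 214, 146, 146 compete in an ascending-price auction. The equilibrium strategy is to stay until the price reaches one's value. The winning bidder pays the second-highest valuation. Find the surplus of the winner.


Step 1: Identify the highest value: 214
Step 2: Identify the second-highest value: 146
Step 3: The final price = second-highest value = 146
Step 4: Surplus = 214 - 146 = 68

68


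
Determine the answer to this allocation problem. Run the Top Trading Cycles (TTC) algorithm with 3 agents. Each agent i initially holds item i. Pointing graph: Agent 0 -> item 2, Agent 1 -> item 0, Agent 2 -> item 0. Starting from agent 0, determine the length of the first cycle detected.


Step 1: Trace the pointer graph from agent 0: 0 -> 2 -> 0
Step 2: A cycle is detected when we revisit agent 0
Step 3: The cycle is: 0 -> 2 -> 0
Step 4: Cycle length = 2

2


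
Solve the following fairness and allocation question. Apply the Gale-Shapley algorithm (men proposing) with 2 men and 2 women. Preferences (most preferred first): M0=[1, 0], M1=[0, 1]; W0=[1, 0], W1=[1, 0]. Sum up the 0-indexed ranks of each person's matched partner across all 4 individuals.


Step 1: Run Gale-Shapley (men propose, women hold best offer):
  M0 proposes to W1; she accepts
  M1 proposes to W0; she accepts
Step 2: Final matching: W0-M1, W1-M0
Step 3: 0-indexed ranks (man's rank of his match, then woman's): 0 + 0 + 0 + 1
Step 4: Total rank sum = 1

1


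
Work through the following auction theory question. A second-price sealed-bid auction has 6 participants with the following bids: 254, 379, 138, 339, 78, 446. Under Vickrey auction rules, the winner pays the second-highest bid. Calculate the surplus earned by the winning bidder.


Step 1: Sort bids in descending order: 446, 379, 339, 254, 138, 78
Step 2: The winning bid is the highest: 446
Step 3: The payment equals the second-highest bid: 379
Step 4: Surplus = winner's bid - payment = 446 - 379 = 67

67


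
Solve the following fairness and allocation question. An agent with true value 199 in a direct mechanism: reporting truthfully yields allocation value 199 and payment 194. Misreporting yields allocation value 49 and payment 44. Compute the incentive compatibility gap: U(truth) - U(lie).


Step 1: U(truth) = value - payment = 199 - 194 = 5
Step 2: U(lie) = allocation - payment = 49 - 44 = 5
Step 3: IC gap = 5 - 5 = 0

0


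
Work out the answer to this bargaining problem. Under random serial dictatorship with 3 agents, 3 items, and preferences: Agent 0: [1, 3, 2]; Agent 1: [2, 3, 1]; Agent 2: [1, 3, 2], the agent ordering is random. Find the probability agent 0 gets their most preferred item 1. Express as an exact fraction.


Step 1: Agent 0 wants item 1
Step 2: There are 6 possible orderings of agents
Step 3: In 3 orderings, agent 0 gets item 1
Step 4: Probability = 3/6 = 1/2

1/2


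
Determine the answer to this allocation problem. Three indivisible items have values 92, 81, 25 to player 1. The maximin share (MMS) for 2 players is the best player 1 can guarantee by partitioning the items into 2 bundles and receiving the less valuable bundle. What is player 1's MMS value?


Step 1: Item values = 92, 81, 25
Step 2: Enumerate all 2-bundle partitions and take the smaller bundle:
  Partition 1: {92} vs {81,25} -> bundles 92, 106; min = 92
  Partition 2: {81} vs {92,25} -> bundles 81, 117; min = 81
  Partition 3: {25} vs {92,81} -> bundles 25, 173; min = 25
Step 3: MMS = max(92, 81, 25) = 92

92


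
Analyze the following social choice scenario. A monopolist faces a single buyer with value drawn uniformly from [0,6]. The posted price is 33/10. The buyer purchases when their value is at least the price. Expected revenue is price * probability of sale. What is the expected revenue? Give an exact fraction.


Step 1: Posted price r = 33/10, value support [0,6]
Step 2: P(v >= r) = (6 - 33/10)/6 = 9/20
Step 3: Expected revenue = r * P(v >= r) = 33/10 * 9/20
Step 4: Revenue = 297/200

297/200


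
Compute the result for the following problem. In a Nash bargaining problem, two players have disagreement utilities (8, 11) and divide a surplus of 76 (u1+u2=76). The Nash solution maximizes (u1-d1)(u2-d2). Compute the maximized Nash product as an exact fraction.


Step 1: The Nash solution splits surplus symmetrically above the disagreement point
Step 2: u1 = (total + d1 - d2)/2 = (76 + 8 - 11)/2 = 73/2
Step 3: u2 = (total - d1 + d2)/2 = (76 - 8 + 11)/2 = 79/2
Step 4: Nash product = (73/2 - 8) * (79/2 - 11)
Step 5: = 57/2 * 57/2 = 3249/4

3249/4


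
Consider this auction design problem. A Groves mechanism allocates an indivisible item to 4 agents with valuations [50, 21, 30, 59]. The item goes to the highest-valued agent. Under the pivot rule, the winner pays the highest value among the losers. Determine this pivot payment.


Step 1: The efficient winner is agent 3 with value 59
Step 2: Other agents' values: [50, 21, 30]
Step 3: Pivot payment = max(others) = 50
Step 4: The winner pays 50

50


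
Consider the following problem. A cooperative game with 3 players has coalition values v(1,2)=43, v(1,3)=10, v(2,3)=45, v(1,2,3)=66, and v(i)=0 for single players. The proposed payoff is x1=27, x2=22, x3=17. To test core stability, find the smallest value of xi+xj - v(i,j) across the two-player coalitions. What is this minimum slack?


Step 1: Slack for coalition (1,2): x1+x2 - v12 = 49 - 43 = 6
Step 2: Slack for coalition (1,3): x1+x3 - v13 = 44 - 10 = 34
Step 3: Slack for coalition (2,3): x2+x3 - v23 = 39 - 45 = -6
Step 4: Minimum slack = min(6, 34, -6) = -6, attained by (2,3); coalition (2,3) can block (slack < 0), so the allocation is not in the core

-6


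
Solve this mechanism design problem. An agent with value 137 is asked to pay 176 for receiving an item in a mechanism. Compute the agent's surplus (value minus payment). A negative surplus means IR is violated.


Step 1: Surplus = value - payment = 137 - 176 = -39
Step 2: IR is violated (surplus < 0)

-39


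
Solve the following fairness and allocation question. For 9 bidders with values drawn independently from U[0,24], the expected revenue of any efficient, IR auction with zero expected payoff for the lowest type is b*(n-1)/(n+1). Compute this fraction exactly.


Step 1: By Revenue Equivalence, expected revenue = b*(n-1)/(n+1)
Step 2: Substituting n = 9, b = 24
Step 3: Revenue = 24*(9-1)/(9+1) = 24*8/10
Step 4: Revenue = 192/10 = 96/5

96/5


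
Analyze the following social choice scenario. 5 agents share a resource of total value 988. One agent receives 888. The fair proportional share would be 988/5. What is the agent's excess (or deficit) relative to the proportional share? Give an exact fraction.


Step 1: Proportional share = 988/5
Step 2: Agent's actual allocation = 888
Step 3: Excess = 888 - 988/5 = 3452/5

3452/5


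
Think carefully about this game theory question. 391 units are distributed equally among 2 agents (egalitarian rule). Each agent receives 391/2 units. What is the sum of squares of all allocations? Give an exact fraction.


Step 1: Each agent's share = 391/2
Step 2: Square of each share = (391/2)^2 = 152881/4
Step 3: Sum of squares = 2 * 152881/4 = 152881/2

152881/2


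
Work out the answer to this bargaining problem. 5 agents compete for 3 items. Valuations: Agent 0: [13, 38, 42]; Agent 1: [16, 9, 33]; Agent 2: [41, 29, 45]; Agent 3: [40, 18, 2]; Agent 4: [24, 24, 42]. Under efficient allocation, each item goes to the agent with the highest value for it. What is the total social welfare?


Step 1: For each item, find the maximum value among all agents.
Step 2: Item 0 -> Agent 2 (value 41)
Step 3: Item 1 -> Agent 0 (value 38)
Step 4: Item 2 -> Agent 2 (value 45)
Step 5: Total welfare = 41 + 38 + 45 = 124

124


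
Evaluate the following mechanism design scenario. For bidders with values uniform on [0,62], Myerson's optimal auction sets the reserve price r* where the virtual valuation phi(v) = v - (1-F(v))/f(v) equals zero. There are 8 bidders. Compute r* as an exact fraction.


Step 1: For U[0,62], F(v) = v/62 and f(v) = 1/62
Step 2: phi(v) = v - (1 - v/62)/(1/62) = v - (62 - v) = 2v - 62
Step 3: Set phi(r*) = 0: 2r* - 62 = 0
Step 4: r* = 62/2 = 31 (the number of bidders n = 8 does not enter)

31


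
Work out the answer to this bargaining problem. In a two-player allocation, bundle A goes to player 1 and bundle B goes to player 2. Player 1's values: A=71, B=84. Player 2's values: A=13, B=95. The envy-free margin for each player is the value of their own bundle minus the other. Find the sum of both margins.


Step 1: Player 1's margin = v1(A) - v1(B) = 71 - 84 = -13
Step 2: Player 2's margin = v2(B) - v2(A) = 95 - 13 = 82
Step 3: Total margin = -13 + 82 = 69

69


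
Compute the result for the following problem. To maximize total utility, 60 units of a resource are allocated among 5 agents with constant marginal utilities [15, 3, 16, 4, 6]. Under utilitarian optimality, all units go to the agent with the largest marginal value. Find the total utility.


Step 1: The marginal utilities are [15, 3, 16, 4, 6]
Step 2: The highest marginal utility is 16
Step 3: All 60 units go to that agent
Step 4: Total utility = 16 * 60 = 960

960


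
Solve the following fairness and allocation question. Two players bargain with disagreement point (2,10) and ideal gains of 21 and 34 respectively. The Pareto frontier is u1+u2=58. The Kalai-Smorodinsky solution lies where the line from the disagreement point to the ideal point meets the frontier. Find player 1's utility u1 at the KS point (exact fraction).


Step 1: At the KS point, (u1-d1)/r1 = (u2-d2)/r2 = t and u1+u2 = 58
Step 2: u1 = d1 + r1*t and u2 = d2 + r2*t, so (d1 + r1*t) + (d2 + r2*t) = 58
Step 3: t = (58 - 2 - 10)/(21 + 34) = 46/55
Step 4: u1 = d1 + r1*t = 2 + 21 * 46/55 = 1076/55
Step 5: (Check: u2 = d2 + r2*t = 2114/55; u1+u2 = 1076/55 + 2114/55 = 58, on the frontier.)

1076/55


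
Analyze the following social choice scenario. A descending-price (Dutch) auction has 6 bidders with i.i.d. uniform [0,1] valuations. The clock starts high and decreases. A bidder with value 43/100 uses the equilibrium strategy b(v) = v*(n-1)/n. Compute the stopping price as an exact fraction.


Step 1: Dutch auctions are strategically equivalent to first-price auctions
Step 2: The equilibrium bid is b(v) = v*(n-1)/n
Step 3: b = 43/100 * 5/6
Step 4: b = 43/120

43/120


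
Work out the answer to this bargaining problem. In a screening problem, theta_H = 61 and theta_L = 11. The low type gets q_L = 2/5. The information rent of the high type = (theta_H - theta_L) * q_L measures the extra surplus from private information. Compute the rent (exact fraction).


Step 1: theta_H - theta_L = 61 - 11 = 50
Step 2: Information rent = (theta_H - theta_L) * q_L
Step 3: = 50 * 2/5
Step 4: = 20

20


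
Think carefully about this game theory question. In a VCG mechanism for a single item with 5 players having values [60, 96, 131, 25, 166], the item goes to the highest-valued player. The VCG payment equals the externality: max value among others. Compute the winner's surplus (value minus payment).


Step 1: The winner is the agent with the highest value: agent 4 with value 166
Step 2: Values of other agents: [60, 96, 131, 25]
Step 3: VCG payment = max of others' values = 131
Step 4: Surplus = 166 - 131 = 35

35


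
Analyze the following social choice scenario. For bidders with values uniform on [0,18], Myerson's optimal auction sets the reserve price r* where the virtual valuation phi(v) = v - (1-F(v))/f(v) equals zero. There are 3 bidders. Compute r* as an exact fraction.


Step 1: For U[0,18], F(v) = v/18 and f(v) = 1/18
Step 2: phi(v) = v - (1 - v/18)/(1/18) = v - (18 - v) = 2v - 18
Step 3: Set phi(r*) = 0: 2r* - 18 = 0
Step 4: r* = 18/2 = 9 (the number of bidders n = 3 does not enter)

9


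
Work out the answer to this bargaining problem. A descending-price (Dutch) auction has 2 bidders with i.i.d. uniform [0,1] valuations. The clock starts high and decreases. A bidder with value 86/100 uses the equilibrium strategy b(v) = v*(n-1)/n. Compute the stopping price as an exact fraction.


Step 1: Dutch auctions are strategically equivalent to first-price auctions
Step 2: The equilibrium bid is b(v) = v*(n-1)/n
Step 3: b = 43/50 * 1/2
Step 4: b = 43/100

43/100


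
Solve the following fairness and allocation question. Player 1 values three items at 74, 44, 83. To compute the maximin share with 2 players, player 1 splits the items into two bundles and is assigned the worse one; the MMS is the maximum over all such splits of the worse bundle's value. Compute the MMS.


Step 1: Item values = 74, 44, 83
Step 2: Enumerate all 2-bundle partitions and take the smaller bundle:
  Partition 1: {74} vs {44,83} -> bundles 74, 127; min = 74
  Partition 2: {44} vs {74,83} -> bundles 44, 157; min = 44
  Partition 3: {83} vs {74,44} -> bundles 83, 118; min = 83
Step 3: MMS = max(74, 44, 83) = 83

83


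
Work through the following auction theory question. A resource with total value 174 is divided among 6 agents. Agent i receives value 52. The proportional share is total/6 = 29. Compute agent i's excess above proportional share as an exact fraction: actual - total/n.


Step 1: Proportional share = 174/6 = 29
Step 2: Agent's actual allocation = 52
Step 3: Excess = 52 - 29 = 23

23


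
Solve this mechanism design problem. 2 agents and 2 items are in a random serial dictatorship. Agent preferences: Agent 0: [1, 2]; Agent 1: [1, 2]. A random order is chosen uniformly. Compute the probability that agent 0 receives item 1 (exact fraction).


Step 1: Agent 0 wants item 1
Step 2: There are 2 possible orderings of agents
Step 3: In 1 orderings, agent 0 gets item 1
Step 4: Probability = 1/2

1/2


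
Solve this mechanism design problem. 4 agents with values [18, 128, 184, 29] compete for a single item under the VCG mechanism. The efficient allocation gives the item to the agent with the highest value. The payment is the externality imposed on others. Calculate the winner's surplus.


Step 1: The winner is the agent with the highest value: agent 2 with value 184
Step 2: Values of other agents: [18, 128, 29]
Step 3: VCG payment = max of others' values = 128
Step 4: Surplus = 184 - 128 = 56

56


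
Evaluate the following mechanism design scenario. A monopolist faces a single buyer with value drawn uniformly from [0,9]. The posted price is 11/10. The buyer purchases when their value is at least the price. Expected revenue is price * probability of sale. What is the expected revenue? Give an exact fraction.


Step 1: Posted price r = 11/10, value support [0,9]
Step 2: P(v >= r) = (9 - 11/10)/9 = 79/90
Step 3: Expected revenue = r * P(v >= r) = 11/10 * 79/90
Step 4: Revenue = 869/900

869/900


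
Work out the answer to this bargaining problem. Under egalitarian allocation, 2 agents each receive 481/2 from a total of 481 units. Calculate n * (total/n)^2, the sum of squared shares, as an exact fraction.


Step 1: Each agent's share = 481/2
Step 2: Square of each share = (481/2)^2 = 231361/4
Step 3: Sum of squares = 2 * 231361/4 = 231361/2

231361/2


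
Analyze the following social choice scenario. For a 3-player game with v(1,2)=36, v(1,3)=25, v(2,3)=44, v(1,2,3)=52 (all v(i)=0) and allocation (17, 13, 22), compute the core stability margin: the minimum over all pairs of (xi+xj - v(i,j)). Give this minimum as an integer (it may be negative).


Step 1: Slack for coalition (1,2): x1+x2 - v12 = 30 - 36 = -6
Step 2: Slack for coalition (1,3): x1+x3 - v13 = 39 - 25 = 14
Step 3: Slack for coalition (2,3): x2+x3 - v23 = 35 - 44 = -9
Step 4: Minimum slack = min(-6, 14, -9) = -9, attained by (2,3); coalition (2,3) can block (slack < 0), so the allocation is not in the core

-9


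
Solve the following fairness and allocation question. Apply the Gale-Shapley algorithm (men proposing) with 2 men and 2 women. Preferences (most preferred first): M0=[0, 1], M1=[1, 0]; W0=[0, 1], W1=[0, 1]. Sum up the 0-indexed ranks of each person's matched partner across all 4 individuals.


Step 1: Run Gale-Shapley (men propose, women hold best offer):
  M0 proposes to W0; she accepts
  M1 proposes to W1; she accepts
Step 2: Final matching: W0-M0, W1-M1
Step 3: 0-indexed ranks (man's rank of his match, then woman's): 0 + 0 + 0 + 1
Step 4: Total rank sum = 1

1


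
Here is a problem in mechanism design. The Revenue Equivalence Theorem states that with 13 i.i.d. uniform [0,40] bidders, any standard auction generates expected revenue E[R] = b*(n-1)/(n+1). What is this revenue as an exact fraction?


Step 1: By Revenue Equivalence, expected revenue = b*(n-1)/(n+1)
Step 2: Substituting n = 13, b = 40
Step 3: Revenue = 40*(13-1)/(13+1) = 40*12/14
Step 4: Revenue = 480/14 = 240/7

240/7


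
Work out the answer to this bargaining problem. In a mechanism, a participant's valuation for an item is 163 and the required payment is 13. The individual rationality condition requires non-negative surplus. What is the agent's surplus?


Step 1: Surplus = value - payment = 163 - 13 = 150
Step 2: IR is satisfied (surplus >= 0)

150


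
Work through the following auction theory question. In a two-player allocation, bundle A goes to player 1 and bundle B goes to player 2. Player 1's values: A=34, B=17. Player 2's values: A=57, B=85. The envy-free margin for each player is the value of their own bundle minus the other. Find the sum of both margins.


Step 1: Player 1's margin = v1(A) - v1(B) = 34 - 17 = 17
Step 2: Player 2's margin = v2(B) - v2(A) = 85 - 57 = 28
Step 3: Total margin = 17 + 28 = 45

45


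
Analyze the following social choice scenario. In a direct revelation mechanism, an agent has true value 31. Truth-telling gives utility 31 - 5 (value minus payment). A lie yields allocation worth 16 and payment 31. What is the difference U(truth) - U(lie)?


Step 1: U(truth) = value - payment = 31 - 5 = 26
Step 2: U(lie) = allocation - payment = 16 - 31 = -15
Step 3: IC gap = 26 - (-15) = 41

41


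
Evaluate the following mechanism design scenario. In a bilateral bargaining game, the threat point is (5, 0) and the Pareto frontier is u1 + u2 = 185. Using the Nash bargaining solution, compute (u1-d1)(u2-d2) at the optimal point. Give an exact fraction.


Step 1: The Nash solution splits surplus symmetrically above the disagreement point
Step 2: u1 = (total + d1 - d2)/2 = (185 + 5 - 0)/2 = 95
Step 3: u2 = (total - d1 + d2)/2 = (185 - 5 + 0)/2 = 90
Step 4: Nash product = (95 - 5) * (90 - 0)
Step 5: = 90 * 90 = 8100

8100


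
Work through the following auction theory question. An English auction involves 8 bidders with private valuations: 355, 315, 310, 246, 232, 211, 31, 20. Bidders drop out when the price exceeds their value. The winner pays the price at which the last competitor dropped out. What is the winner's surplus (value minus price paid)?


Step 1: Identify the highest value: 355
Step 2: Identify the second-highest value: 315
Step 3: The final price = second-highest value = 315
Step 4: Surplus = 355 - 315 = 40

40


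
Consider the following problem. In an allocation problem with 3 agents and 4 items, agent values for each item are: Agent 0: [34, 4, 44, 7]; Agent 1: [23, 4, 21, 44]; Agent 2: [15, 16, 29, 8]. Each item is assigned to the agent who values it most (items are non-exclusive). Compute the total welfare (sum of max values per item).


Step 1: For each item, find the maximum value among all agents.
Step 2: Item 0 -> Agent 0 (value 34)
Step 3: Item 1 -> Agent 2 (value 16)
Step 4: Item 2 -> Agent 0 (value 44)
Step 5: Item 3 -> Agent 1 (value 44)
Step 6: Total welfare = 34 + 16 + 44 + 44 = 138

138


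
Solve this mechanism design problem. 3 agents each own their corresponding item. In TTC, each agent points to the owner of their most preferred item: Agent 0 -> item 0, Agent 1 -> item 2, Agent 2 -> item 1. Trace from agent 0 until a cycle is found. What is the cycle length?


Step 1: Trace the pointer graph from agent 0: 0 -> 0
Step 2: A cycle is detected when we revisit agent 0
Step 3: The cycle is: 0 -> 0
Step 4: Cycle length = 1

1


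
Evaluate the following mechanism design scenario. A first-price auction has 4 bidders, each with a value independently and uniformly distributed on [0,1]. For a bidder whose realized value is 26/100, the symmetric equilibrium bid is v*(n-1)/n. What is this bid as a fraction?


Step 1: The symmetric BNE bidding function is b(v) = v * (n-1) / n
Step 2: Substitute v = 13/50 and n = 4
Step 3: b = 13/50 * 3/4
Step 4: b = 39/200

39/200


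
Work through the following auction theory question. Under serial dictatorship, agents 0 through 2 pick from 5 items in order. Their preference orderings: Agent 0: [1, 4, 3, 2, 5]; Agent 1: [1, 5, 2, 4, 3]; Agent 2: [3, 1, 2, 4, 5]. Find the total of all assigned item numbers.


Step 1: Agent 0 picks item 1
Step 2: Agent 1 picks item 5
Step 3: Agent 2 picks item 3
Step 4: Sum = 1 + 5 + 3 = 9

9


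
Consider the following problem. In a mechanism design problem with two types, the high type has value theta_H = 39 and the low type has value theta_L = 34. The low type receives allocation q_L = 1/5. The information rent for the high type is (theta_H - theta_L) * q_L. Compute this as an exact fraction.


Step 1: theta_H - theta_L = 39 - 34 = 5
Step 2: Information rent = (theta_H - theta_L) * q_L
Step 3: = 5 * 1/5
Step 4: = 1

1


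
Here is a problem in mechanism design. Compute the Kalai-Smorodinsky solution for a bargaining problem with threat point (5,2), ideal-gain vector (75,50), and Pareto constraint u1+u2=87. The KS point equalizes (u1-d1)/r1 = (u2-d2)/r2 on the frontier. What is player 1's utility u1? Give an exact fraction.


Step 1: At the KS point, (u1-d1)/r1 = (u2-d2)/r2 = t and u1+u2 = 87
Step 2: u1 = d1 + r1*t and u2 = d2 + r2*t, so (d1 + r1*t) + (d2 + r2*t) = 87
Step 3: t = (87 - 5 - 2)/(75 + 50) = 80/125 = 16/25
Step 4: u1 = d1 + r1*t = 5 + 75 * 16/25 = 53
Step 5: (Check: u2 = d2 + r2*t = 34; u1+u2 = 53 + 34 = 87, on the frontier.)

53


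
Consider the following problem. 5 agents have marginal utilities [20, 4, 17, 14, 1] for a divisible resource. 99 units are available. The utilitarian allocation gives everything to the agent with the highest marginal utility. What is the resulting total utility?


Step 1: The marginal utilities are [20, 4, 17, 14, 1]
Step 2: The highest marginal utility is 20
Step 3: All 99 units go to that agent
Step 4: Total utility = 20 * 99 = 1980

1980


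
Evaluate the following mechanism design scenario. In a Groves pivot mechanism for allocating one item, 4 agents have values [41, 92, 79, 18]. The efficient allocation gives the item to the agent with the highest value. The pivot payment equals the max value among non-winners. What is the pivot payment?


Step 1: The efficient winner is agent 1 with value 92
Step 2: Other agents' values: [41, 79, 18]
Step 3: Pivot payment = max(others) = 79
Step 4: The winner pays 79

79


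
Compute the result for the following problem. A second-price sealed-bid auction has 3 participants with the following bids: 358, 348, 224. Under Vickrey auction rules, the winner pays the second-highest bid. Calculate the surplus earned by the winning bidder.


Step 1: Sort bids in descending order: 358, 348, 224
Step 2: The winning bid is the highest: 358
Step 3: The payment equals the second-highest bid: 348
Step 4: Surplus = winner's bid - payment = 358 - 348 = 10

10


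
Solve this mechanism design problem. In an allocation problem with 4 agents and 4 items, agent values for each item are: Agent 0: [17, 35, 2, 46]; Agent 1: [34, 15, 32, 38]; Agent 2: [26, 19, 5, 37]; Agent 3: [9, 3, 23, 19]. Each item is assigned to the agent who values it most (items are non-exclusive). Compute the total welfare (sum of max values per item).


Step 1: For each item, find the maximum value among all agents.
Step 2: Item 0 -> Agent 1 (value 34)
Step 3: Item 1 -> Agent 0 (value 35)
Step 4: Item 2 -> Agent 1 (value 32)
Step 5: Item 3 -> Agent 0 (value 46)
Step 6: Total welfare = 34 + 35 + 32 + 46 = 147

147


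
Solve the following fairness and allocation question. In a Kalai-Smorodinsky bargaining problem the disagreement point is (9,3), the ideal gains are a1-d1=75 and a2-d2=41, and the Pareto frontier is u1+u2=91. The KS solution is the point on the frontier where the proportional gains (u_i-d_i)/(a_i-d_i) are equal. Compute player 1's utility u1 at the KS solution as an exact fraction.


Step 1: At the KS point, (u1-d1)/r1 = (u2-d2)/r2 = t and u1+u2 = 91
Step 2: u1 = d1 + r1*t and u2 = d2 + r2*t, so (d1 + r1*t) + (d2 + r2*t) = 91
Step 3: t = (91 - 9 - 3)/(75 + 41) = 79/116
Step 4: u1 = d1 + r1*t = 9 + 75 * 79/116 = 6969/116
Step 5: (Check: u2 = d2 + r2*t = 3587/116; u1+u2 = 6969/116 + 3587/116 = 91, on the frontier.)

6969/116


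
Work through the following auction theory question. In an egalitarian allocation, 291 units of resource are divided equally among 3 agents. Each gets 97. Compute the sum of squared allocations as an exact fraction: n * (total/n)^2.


Step 1: Each agent's share = 291/3 = 97
Step 2: Square of each share = (97)^2 = 9409
Step 3: Sum of squares = 3 * 9409 = 28227

28227


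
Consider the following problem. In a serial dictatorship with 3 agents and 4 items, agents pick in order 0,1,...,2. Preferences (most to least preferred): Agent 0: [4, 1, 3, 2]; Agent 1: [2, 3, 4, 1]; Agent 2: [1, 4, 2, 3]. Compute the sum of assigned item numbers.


Step 1: Agent 0 picks item 4
Step 2: Agent 1 picks item 2
Step 3: Agent 2 picks item 1
Step 4: Sum = 4 + 2 + 1 = 7

7


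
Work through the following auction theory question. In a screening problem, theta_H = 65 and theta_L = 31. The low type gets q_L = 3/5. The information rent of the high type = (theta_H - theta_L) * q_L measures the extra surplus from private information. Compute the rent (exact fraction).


Step 1: theta_H - theta_L = 65 - 31 = 34
Step 2: Information rent = (theta_H - theta_L) * q_L
Step 3: = 34 * 3/5
Step 4: = 102/5

102/5


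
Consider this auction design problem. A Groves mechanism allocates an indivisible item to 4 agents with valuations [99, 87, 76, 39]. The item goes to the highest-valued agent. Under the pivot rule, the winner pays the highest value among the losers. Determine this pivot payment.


Step 1: The efficient winner is agent 0 with value 99
Step 2: Other agents' values: [87, 76, 39]
Step 3: Pivot payment = max(others) = 87
Step 4: The winner pays 87

87


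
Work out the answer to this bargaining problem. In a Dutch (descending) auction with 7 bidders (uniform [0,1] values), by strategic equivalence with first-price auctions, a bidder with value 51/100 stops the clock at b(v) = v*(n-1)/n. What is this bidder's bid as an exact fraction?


Step 1: Dutch auctions are strategically equivalent to first-price auctions
Step 2: The equilibrium bid is b(v) = v*(n-1)/n
Step 3: b = 51/100 * 6/7
Step 4: b = 153/350

153/350


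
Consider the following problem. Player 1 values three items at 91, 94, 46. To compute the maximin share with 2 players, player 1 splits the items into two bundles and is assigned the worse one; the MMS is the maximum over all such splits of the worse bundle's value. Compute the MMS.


Step 1: Item values = 91, 94, 46
Step 2: Enumerate all 2-bundle partitions and take the smaller bundle:
  Partition 1: {91} vs {94,46} -> bundles 91, 140; min = 91
  Partition 2: {94} vs {91,46} -> bundles 94, 137; min = 94
  Partition 3: {46} vs {91,94} -> bundles 46, 185; min = 46
Step 3: MMS = max(91, 94, 46) = 94

94


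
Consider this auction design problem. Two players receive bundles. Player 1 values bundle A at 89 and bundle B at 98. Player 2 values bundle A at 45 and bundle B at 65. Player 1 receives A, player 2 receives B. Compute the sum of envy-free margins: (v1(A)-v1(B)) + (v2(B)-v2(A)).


Step 1: Player 1's margin = v1(A) - v1(B) = 89 - 98 = -9
Step 2: Player 2's margin = v2(B) - v2(A) = 65 - 45 = 20
Step 3: Total margin = -9 + 20 = 11

11


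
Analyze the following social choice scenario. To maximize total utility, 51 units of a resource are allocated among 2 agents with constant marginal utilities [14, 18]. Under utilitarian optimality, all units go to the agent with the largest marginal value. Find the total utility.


Step 1: The marginal utilities are [14, 18]
Step 2: The highest marginal utility is 18
Step 3: All 51 units go to that agent
Step 4: Total utility = 18 * 51 = 918

918


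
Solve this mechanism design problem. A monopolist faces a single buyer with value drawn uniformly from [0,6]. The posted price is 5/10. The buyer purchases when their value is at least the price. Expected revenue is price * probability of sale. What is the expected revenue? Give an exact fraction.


Step 1: Posted price r = 1/2, value support [0,6]
Step 2: P(v >= r) = (6 - 1/2)/6 = 11/12
Step 3: Expected revenue = r * P(v >= r) = 1/2 * 11/12
Step 4: Revenue = 11/24

11/24


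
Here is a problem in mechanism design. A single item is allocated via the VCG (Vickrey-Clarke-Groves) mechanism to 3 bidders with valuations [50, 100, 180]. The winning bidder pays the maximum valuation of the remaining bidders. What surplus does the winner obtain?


Step 1: The winner is the agent with the highest value: agent 2 with value 180
Step 2: Values of other agents: [50, 100]
Step 3: VCG payment = max of others' values = 100
Step 4: Surplus = 180 - 100 = 80

80


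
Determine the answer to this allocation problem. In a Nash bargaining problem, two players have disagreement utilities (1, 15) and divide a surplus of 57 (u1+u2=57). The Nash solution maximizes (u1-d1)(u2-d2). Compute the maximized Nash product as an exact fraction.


Step 1: The Nash solution splits surplus symmetrically above the disagreement point
Step 2: u1 = (total + d1 - d2)/2 = (57 + 1 - 15)/2 = 43/2
Step 3: u2 = (total - d1 + d2)/2 = (57 - 1 + 15)/2 = 71/2
Step 4: Nash product = (43/2 - 1) * (71/2 - 15)
Step 5: = 41/2 * 41/2 = 1681/4

1681/4


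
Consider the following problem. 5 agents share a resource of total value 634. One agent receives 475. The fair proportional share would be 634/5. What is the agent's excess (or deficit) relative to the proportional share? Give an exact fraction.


Step 1: Proportional share = 634/5
Step 2: Agent's actual allocation = 475
Step 3: Excess = 475 - 634/5 = 1741/5

1741/5
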